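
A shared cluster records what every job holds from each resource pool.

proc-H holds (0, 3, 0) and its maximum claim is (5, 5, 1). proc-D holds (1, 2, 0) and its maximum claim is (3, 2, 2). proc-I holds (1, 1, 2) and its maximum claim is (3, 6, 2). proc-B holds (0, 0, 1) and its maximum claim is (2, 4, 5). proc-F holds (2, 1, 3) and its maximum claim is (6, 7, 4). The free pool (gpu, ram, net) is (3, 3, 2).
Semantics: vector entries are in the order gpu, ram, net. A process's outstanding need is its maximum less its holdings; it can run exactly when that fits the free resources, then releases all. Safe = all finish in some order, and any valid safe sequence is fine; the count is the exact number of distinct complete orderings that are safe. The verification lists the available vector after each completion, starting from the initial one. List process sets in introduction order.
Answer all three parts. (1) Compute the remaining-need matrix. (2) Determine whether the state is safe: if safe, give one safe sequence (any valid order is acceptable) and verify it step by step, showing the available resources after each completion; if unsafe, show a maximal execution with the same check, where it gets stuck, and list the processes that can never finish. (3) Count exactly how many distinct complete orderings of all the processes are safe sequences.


(1) Outstanding need per process (order gpu, ram, net):
  proc-H: (5, 2, 1)
  proc-D: (2, 0, 2)
  proc-I: (2, 5, 0)
  proc-B: (2, 4, 4)
  proc-F: (4, 6, 1)
(2) SAFE, for example via the order proc-D, proc-I, proc-F, proc-H, proc-B.
Key observation: at proc-D the run first touches a limit — (2, 0, 2) against (3, 3, 2), exact on a resource it actually requests.
Walking it through:
  pool = (3, 3, 2)
  proc-D: need (2, 0, 2) fits (3, 3, 2); releases (1, 2, 0), pool now (4, 5, 2)
  proc-I: need (2, 5, 0) fits (4, 5, 2); releases (1, 1, 2), pool now (5, 6, 4)
  proc-F: need (4, 6, 1) fits (5, 6, 4); releases (2, 1, 3), pool now (7, 7, 7)
  proc-H: need (5, 2, 1) fits (7, 7, 7); releases (0, 3, 0), pool now (7, 10, 7)
  proc-B: need (2, 4, 4) fits (7, 10, 7); releases (0, 0, 1), pool now (7, 10, 8)
(3) The exact count: 6 of the possible complete orderings are safe sequences.


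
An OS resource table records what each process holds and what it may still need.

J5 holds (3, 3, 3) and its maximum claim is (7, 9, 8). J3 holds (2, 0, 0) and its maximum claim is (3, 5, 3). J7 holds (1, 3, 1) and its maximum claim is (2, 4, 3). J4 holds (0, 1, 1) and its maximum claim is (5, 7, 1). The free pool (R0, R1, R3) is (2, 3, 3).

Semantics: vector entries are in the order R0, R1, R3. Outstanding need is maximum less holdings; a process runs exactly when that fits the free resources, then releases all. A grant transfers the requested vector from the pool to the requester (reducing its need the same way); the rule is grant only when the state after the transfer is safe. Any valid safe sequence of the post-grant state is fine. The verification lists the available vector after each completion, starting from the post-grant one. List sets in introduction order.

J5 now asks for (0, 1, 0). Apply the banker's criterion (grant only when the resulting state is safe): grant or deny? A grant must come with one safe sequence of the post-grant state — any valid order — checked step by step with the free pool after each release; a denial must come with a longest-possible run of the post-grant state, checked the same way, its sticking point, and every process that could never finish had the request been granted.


DENY: after the grant no complete ordering would exist.
Key observation: after J7, J3 the pool peaks at (5, 5, 4), and each blocked process is short somewhere: J5 on R3; J4 on R1.
Pretend the grant happened; the run J7, J3 goes as far as possible. Check, step by step:
  pool = (2, 2, 3)
  J7 needs (1, 1, 2) <= (2, 2, 3) -> finishes; pool += (1, 3, 1) = (3, 5, 4)
  J3 needs (1, 5, 3) <= (3, 5, 4) -> finishes; pool += (2, 0, 0) = (5, 5, 4)
  J5 cannot run: need (4, 5, 5) vs free (5, 5, 4) (insufficient R3)
  J4 cannot run: need (5, 6, 0) vs free (5, 5, 4) (insufficient R1)
Processes that could never finish after the grant: J5 and J4.


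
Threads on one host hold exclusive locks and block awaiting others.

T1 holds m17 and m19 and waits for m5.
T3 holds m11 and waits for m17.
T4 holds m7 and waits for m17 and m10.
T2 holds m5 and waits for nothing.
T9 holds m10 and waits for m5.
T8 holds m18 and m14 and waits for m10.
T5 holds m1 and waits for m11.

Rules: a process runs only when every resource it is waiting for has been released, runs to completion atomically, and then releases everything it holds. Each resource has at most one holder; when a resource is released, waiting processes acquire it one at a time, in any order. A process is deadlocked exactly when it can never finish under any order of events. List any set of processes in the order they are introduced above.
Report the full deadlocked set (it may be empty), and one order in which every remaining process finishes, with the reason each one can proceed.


The deadlocked set is empty.
Key observation: no waiting chain loops back on itself — every chain ends at a process that waits on nothing, so everyone eventually runs.
One completion order for the rest: T2, T1, T3, T9, T5, T8, T4.
Verifying each step:
  run T2 (it waits on nothing); releases m5
  run T1 (all its waits — m5 — are resolved); releases m17 and m19
  run T3 (all its waits — m17 — are resolved); releases m11
  run T9 (all its waits — m5 — are resolved); releases m10
  run T5 (all its waits — m11 — are resolved); releases m1
  run T8 (all its waits — m10 — are resolved); releases m18 and m14
  run T4 (all its waits — m17 and m10 — are resolved); releases m7


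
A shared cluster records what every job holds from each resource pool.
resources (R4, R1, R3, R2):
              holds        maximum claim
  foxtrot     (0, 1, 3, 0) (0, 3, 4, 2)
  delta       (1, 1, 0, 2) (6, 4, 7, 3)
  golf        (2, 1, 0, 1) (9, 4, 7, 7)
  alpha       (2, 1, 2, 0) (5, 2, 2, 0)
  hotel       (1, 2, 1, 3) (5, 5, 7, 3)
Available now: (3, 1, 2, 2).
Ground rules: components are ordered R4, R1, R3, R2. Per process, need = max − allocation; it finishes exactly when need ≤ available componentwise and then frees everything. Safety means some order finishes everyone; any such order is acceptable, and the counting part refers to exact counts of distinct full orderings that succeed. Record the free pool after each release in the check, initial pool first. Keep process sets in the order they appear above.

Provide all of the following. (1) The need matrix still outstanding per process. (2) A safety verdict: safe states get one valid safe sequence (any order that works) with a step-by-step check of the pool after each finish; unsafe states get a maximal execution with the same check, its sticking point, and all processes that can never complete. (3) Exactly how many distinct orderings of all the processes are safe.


(1) Need matrix, components ordered R4, R1, R3, R2:
  foxtrot: (0, 2, 1, 2)
  delta: (5, 3, 7, 1)
  golf: (7, 3, 7, 6)
  alpha: (3, 1, 0, 0)
  hotel: (4, 3, 6, 0)
(2) The state is SAFE; one workable sequence: alpha, foxtrot, hotel, delta, golf.
Key observation: the order's first zero-slack moment is alpha ((3, 1, 0, 0) needed, (3, 1, 2, 2) free — a requested resource with nothing to spare).
Verifying each step:
  pool = (3, 1, 2, 2)
  run alpha (needs (3, 1, 0, 0), free (3, 1, 2, 2)); after release of (2, 1, 2, 0) the pool is (5, 2, 4, 2)
  run foxtrot (needs (0, 2, 1, 2), free (5, 2, 4, 2)); after release of (0, 1, 3, 0) the pool is (5, 3, 7, 2)
  run hotel (needs (4, 3, 6, 0), free (5, 3, 7, 2)); after release of (1, 2, 1, 3) the pool is (6, 5, 8, 5)
  run delta (needs (5, 3, 7, 1), free (6, 5, 8, 5)); after release of (1, 1, 0, 2) the pool is (7, 6, 8, 7)
  run golf (needs (7, 3, 7, 6), free (7, 6, 8, 7)); after release of (2, 1, 0, 1) the pool is (9, 7, 8, 8)
(3) Precisely 2 of the possible complete orderings are safe sequences.


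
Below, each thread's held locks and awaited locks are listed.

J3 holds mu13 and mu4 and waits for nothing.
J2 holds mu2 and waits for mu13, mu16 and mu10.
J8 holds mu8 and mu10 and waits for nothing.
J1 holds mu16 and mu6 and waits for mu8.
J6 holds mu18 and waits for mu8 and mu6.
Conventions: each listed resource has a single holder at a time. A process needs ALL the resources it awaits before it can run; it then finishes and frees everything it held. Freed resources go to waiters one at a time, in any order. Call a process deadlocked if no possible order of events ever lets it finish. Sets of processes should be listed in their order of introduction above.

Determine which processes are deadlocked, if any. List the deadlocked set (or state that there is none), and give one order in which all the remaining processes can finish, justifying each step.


The deadlocked set is empty.
Key observation: all waits point, directly or indirectly, at processes that can finish, so nothing is permanently blocked.
One completion order for the rest: J8, J1, J6, J3, J2.
Check, step by step:
  J8: no waits; runs immediately, freeing mu8 and mu10
  J1: everything it awaited (mu8) is free; runs, freeing mu16 and mu6
  J6: everything it awaited (mu8 and mu6) is free; runs, freeing mu18
  J3: no waits; runs immediately, freeing mu13 and mu4
  J2: everything it awaited (mu13, mu16 and mu10) is free; runs, freeing mu2


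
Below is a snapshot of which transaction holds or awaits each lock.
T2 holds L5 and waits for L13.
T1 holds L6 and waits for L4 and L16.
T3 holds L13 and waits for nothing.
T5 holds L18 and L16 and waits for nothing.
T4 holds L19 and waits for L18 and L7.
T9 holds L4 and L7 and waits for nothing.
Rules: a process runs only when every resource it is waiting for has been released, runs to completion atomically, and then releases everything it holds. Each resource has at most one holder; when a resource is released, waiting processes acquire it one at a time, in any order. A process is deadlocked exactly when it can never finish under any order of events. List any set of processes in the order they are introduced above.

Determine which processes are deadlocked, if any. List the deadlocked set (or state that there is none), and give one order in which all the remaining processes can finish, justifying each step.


The deadlocked set is empty.
Key observation: the waits form no ring: some process can always run, and its releases unblock the others one by one.
One completion order for the rest: T5, T9, T3, T4, T2, T1.
Walking it through:
  T5 waits on nothing -> runs at once and releases L18 and L16
  T9 waits on nothing -> runs at once and releases L4 and L7
  T3 waits on nothing -> runs at once and releases L13
  T4: everything it awaited (L18 and L7) is free; runs, freeing L19
  T2: everything it awaited (L13) is free; runs, freeing L5
  T1: everything it awaited (L4 and L16) is free; runs, freeing L6


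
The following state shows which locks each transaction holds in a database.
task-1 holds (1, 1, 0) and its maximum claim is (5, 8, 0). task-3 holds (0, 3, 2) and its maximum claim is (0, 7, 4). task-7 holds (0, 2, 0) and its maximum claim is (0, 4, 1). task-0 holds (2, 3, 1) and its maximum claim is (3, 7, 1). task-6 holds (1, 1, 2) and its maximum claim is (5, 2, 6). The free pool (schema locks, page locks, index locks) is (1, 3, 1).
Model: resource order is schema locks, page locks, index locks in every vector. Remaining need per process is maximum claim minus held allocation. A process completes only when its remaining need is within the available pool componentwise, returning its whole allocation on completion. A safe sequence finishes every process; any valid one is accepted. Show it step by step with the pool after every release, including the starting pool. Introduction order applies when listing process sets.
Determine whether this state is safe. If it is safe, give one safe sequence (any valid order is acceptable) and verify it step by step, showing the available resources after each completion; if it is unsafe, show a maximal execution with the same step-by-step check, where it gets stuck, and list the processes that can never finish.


The state is UNSAFE.
Key observation: even finishing task-7, task-0, task-3 leaves just (3, 11, 4) free — too little schema locks for any of the remaining processes.
Going as far as possible: task-7, task-0, task-3; after that, nothing fits. Step-by-step check:
  pool = (1, 3, 1)
  task-7 needs (0, 2, 1) <= (1, 3, 1) -> finishes; pool += (0, 2, 0) = (1, 5, 1)
  task-0 needs (1, 4, 0) <= (1, 5, 1) -> finishes; pool += (2, 3, 1) = (3, 8, 2)
  task-3 needs (0, 4, 2) <= (3, 8, 2) -> finishes; pool += (0, 3, 2) = (3, 11, 4)
  task-1 still needs (4, 7, 0) but only (3, 11, 4) is free — short on schema locks
  task-6 still needs (4, 1, 4) but only (3, 11, 4) is free — short on schema locks
Processes that can never finish: task-1 and task-6.


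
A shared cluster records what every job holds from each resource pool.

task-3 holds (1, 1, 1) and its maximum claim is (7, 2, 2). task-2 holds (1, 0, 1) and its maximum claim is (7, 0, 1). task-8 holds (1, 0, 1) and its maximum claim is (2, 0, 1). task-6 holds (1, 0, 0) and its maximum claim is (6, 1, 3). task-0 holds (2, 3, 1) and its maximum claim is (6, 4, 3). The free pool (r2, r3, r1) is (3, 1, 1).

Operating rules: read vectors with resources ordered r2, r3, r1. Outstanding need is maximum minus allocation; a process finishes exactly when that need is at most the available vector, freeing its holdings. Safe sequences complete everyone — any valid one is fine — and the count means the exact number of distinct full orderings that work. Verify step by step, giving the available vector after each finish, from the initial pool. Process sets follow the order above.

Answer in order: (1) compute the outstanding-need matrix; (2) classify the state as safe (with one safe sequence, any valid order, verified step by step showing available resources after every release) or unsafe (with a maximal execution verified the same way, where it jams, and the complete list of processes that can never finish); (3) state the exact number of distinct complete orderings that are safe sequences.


(1) Remaining need (order r2, r3, r1):
  task-3: (6, 1, 1)
  task-2: (6, 0, 0)
  task-8: (1, 0, 0)
  task-6: (5, 1, 3)
  task-0: (4, 1, 2)
(2) SAFE. One safe sequence: task-8, task-0, task-6, task-3, task-2.
Key observation: at task-0 the run first touches a limit — (4, 1, 2) against (4, 1, 2), exact on a resource it actually requests.
Check, step by step:
  pool = (3, 1, 1)
  task-8: need (1, 0, 0) fits (3, 1, 1); releases (1, 0, 1), pool now (4, 1, 2)
  task-0: need (4, 1, 2) fits (4, 1, 2); releases (2, 3, 1), pool now (6, 4, 3)
  task-6: need (5, 1, 3) fits (6, 4, 3); releases (1, 0, 0), pool now (7, 4, 3)
  task-3: need (6, 1, 1) fits (7, 4, 3); releases (1, 1, 1), pool now (8, 5, 4)
  task-2: need (6, 0, 0) fits (8, 5, 4); releases (1, 0, 1), pool now (9, 5, 5)
(3) The exact count: 6 of the possible complete orderings are safe sequences.


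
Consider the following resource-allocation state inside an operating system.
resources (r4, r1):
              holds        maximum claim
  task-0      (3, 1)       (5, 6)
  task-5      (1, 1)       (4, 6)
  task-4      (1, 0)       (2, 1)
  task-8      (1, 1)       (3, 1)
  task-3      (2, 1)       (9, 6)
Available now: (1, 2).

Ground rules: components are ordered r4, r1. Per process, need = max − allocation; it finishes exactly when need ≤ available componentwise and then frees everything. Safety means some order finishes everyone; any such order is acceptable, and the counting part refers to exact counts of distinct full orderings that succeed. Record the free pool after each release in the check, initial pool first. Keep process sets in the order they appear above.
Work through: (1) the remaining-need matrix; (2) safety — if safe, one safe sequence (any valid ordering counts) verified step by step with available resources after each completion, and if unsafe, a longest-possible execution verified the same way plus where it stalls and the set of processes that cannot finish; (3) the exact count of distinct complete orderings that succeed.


(1) Need matrix, components ordered r4, r1:
  task-0: (2, 5)
  task-5: (3, 5)
  task-4: (1, 1)
  task-8: (2, 0)
  task-3: (7, 5)
(2) UNSAFE.
Key observation: task-4, task-8 can finish, but then (3, 3) is all there is, and the blocked group's r1 demands exceed it.
The run task-4, task-8 cannot be extended any further. Step-by-step check:
  pool = (1, 2)
  run task-4 (needs (1, 1), free (1, 2)); after release of (1, 0) the pool is (2, 2)
  run task-8 (needs (2, 0), free (2, 2)); after release of (1, 1) the pool is (3, 3)
  task-0 cannot run: need (2, 5) vs free (3, 3) (insufficient r1)
  task-5 cannot run: need (3, 5) vs free (3, 3) (insufficient r1)
  task-3 cannot run: need (7, 5) vs free (3, 3) (insufficient r4 and r1)
Processes that can never finish: task-0, task-5 and task-3.
(3) Exactly 0 of the possible complete orderings are safe sequences.


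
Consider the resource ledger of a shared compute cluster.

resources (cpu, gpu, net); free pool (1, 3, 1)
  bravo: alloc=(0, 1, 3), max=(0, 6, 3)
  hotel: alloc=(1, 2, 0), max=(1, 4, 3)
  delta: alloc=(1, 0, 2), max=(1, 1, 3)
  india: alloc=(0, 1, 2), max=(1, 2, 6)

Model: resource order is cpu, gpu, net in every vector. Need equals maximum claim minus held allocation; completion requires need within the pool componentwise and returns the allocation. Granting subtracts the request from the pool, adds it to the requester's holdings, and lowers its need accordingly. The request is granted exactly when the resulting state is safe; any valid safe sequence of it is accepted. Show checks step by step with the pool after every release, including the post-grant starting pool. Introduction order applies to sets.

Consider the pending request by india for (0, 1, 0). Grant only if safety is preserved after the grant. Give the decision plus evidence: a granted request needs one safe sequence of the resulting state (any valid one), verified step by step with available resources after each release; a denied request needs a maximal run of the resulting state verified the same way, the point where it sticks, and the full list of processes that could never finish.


DENY: after the grant no complete ordering would exist.
Key observation: after delta, hotel the pool peaks at (3, 4, 3), and each blocked process is short somewhere: bravo on gpu; india on net.
Pretend the grant happened; the run delta, hotel goes as far as possible. Step-by-step check:
  pool = (1, 2, 1)
  delta needs (0, 1, 1) <= (1, 2, 1) -> finishes; pool += (1, 0, 2) = (2, 2, 3)
  hotel needs (0, 2, 3) <= (2, 2, 3) -> finishes; pool += (1, 2, 0) = (3, 4, 3)
  bravo still needs (0, 5, 0) but only (3, 4, 3) is free — short on gpu
  india still needs (1, 0, 4) but only (3, 4, 3) is free — short on net
Processes that could never finish after the grant: bravo and india.


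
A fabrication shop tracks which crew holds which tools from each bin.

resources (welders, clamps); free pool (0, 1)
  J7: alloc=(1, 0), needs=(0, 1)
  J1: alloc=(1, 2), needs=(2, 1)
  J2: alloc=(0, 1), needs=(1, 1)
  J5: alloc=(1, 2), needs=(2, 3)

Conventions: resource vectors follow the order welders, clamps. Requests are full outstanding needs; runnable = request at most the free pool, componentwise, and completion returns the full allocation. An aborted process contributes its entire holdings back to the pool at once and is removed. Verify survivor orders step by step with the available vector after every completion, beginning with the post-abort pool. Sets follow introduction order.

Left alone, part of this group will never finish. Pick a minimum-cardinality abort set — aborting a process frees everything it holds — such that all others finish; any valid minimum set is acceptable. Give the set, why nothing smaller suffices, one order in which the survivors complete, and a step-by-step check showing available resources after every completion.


Minimum abort set: J5.
Key observation: J1 could never have finished before the abort; with (1, 2) returned by J5, it fits at step 3.
Minimality: the empty abort set fails — the state is deadlocked as it stands.
One survivor order: J2, J7, J1. Walking it through (post-abort pool first):
  pool = (1, 3)
  run J2 (needs (1, 1), free (1, 3)); after release of (0, 1) the pool is (1, 4)
  run J7 (needs (0, 1), free (1, 4)); after release of (1, 0) the pool is (2, 4)
  run J1 (needs (2, 1), free (2, 4)); after release of (1, 2) the pool is (3, 6)


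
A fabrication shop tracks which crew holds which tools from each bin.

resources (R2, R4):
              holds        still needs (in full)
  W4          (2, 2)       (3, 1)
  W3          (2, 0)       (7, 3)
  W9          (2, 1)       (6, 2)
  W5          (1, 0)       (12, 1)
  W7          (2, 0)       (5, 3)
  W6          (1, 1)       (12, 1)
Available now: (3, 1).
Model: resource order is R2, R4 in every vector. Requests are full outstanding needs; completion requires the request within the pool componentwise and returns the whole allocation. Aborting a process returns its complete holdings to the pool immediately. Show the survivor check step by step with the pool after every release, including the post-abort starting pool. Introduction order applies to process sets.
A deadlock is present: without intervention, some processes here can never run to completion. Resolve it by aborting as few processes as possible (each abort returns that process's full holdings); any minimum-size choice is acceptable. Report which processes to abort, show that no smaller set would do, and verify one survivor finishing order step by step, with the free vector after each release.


The answer: abort W5.
Key observation: before aborting W5, W6 was permanently blocked — no order could ever run it; afterwards it completes at step 5.
No smaller set exists: with zero aborts the deadlock remains.
Survivors finish in the order: W4, W9, W3, W7, W6. Step-by-step check (pool after the aborts first):
  pool = (4, 1)
  run W4 (needs (3, 1), free (4, 1)); after release of (2, 2) the pool is (6, 3)
  run W9 (needs (6, 2), free (6, 3)); after release of (2, 1) the pool is (8, 4)
  run W3 (needs (7, 3), free (8, 4)); after release of (2, 0) the pool is (10, 4)
  run W7 (needs (5, 3), free (10, 4)); after release of (2, 0) the pool is (12, 4)
  run W6 (needs (12, 1), free (12, 4)); after release of (1, 1) the pool is (13, 5)


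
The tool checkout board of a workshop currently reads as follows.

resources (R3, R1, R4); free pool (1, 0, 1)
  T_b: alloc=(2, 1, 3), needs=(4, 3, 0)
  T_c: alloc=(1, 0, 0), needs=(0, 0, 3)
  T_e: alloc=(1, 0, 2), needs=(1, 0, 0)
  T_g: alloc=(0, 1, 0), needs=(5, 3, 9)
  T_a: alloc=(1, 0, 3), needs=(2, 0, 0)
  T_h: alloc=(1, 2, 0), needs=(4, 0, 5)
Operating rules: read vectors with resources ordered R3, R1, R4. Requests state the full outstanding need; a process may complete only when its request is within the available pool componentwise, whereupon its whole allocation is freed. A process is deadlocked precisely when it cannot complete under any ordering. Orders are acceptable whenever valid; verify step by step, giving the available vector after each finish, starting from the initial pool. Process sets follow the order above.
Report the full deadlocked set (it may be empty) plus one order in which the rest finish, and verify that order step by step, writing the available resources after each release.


Deadlocked set: T_b and T_g.
Key observation: the pool after T_e, T_c, T_a, T_h is (5, 2, 6); every surviving request exceeds it in R1, so progress ends there.
One completion order for the rest: T_e, T_c, T_a, T_h. Step-by-step check:
  pool = (1, 0, 1)
  T_e needs (1, 0, 0) <= (1, 0, 1) -> finishes; pool += (1, 0, 2) = (2, 0, 3)
  T_c needs (0, 0, 3) <= (2, 0, 3) -> finishes; pool += (1, 0, 0) = (3, 0, 3)
  T_a needs (2, 0, 0) <= (3, 0, 3) -> finishes; pool += (1, 0, 3) = (4, 0, 6)
  T_h needs (4, 0, 5) <= (4, 0, 6) -> finishes; pool += (1, 2, 0) = (5, 2, 6)
The blocked processes can never fit:
  blocked: T_b wants (4, 3, 0), pool (5, 2, 6) — not enough R1
  blocked: T_g wants (5, 3, 9), pool (5, 2, 6) — not enough R1 and R4


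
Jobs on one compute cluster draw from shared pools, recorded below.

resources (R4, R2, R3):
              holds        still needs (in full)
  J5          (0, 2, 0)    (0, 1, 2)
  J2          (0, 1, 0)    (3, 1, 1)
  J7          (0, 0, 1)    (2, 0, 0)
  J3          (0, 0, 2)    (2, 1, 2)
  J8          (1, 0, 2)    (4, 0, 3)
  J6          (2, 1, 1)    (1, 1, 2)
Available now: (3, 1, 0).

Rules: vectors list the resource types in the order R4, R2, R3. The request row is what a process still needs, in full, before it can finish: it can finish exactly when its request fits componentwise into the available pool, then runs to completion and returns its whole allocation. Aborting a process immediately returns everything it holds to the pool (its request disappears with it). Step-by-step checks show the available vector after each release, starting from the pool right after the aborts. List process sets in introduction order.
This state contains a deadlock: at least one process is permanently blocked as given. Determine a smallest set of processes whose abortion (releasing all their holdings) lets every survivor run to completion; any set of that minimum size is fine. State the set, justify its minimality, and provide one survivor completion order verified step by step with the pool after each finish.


The answer: abort J3.
Key observation: the deadlocked J5 becomes finishable only because J3 released (0, 0, 2); it completes at step 1 below.
Why nothing smaller works: aborting no one leaves the state deadlocked as given.
The survivors complete as J5, J2, J7, J6, J8. Check, step by step (starting from the post-abort pool):
  pool = (3, 1, 2)
  J5: need (0, 1, 2) fits (3, 1, 2); releases (0, 2, 0), pool now (3, 3, 2)
  J2: need (3, 1, 1) fits (3, 3, 2); releases (0, 1, 0), pool now (3, 4, 2)
  J7: need (2, 0, 0) fits (3, 4, 2); releases (0, 0, 1), pool now (3, 4, 3)
  J6: need (1, 1, 2) fits (3, 4, 3); releases (2, 1, 1), pool now (5, 5, 4)
  J8: need (4, 0, 3) fits (5, 5, 4); releases (1, 0, 2), pool now (6, 5, 6)


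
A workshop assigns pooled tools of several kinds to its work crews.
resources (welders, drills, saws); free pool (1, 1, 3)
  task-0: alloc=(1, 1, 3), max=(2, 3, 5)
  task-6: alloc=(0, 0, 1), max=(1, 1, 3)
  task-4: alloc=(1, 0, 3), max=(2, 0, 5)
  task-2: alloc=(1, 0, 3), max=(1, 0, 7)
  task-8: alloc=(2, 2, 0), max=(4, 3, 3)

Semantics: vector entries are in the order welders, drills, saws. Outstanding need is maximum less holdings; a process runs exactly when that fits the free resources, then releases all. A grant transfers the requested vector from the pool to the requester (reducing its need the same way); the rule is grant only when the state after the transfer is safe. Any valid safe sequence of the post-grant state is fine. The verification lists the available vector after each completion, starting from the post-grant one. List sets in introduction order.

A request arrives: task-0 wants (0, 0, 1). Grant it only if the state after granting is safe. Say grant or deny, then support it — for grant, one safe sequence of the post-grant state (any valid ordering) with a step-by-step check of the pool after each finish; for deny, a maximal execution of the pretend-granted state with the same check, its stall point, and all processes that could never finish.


GRANT — the state after the grant stays safe, e.g. via task-6, task-4, task-8, task-2, task-0.
Key observation: post-grant, (1, 1, 2) remains, and an order beginning with task-6 completes everyone.
Check on the post-grant state, step by step:
  pool = (1, 1, 2)
  task-6 needs (1, 1, 2) <= (1, 1, 2) -> finishes; pool += (0, 0, 1) = (1, 1, 3)
  task-4 needs (1, 0, 2) <= (1, 1, 3) -> finishes; pool += (1, 0, 3) = (2, 1, 6)
  task-8 needs (2, 1, 3) <= (2, 1, 6) -> finishes; pool += (2, 2, 0) = (4, 3, 6)
  task-2 needs (0, 0, 4) <= (4, 3, 6) -> finishes; pool += (1, 0, 3) = (5, 3, 9)
  task-0 needs (1, 2, 1) <= (5, 3, 9) -> finishes; pool += (1, 1, 4) = (6, 4, 13)


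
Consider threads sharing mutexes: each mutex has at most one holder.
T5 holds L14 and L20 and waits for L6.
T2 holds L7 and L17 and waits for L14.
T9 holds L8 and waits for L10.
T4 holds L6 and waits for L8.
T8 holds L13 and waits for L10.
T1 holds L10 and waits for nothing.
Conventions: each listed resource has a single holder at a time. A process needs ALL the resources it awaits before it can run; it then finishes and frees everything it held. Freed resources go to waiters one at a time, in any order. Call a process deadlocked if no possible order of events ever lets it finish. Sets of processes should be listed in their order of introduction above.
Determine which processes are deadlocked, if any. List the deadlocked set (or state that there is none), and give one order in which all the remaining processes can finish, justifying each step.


The deadlocked set is empty.
Key observation: the wait graph is acyclic; completion cascades from the unblocked processes through everyone else.
A valid finishing order for the others: T1, T9, T4, T5, T2, T8.
Step-by-step check:
  T1: no waits; runs immediately, freeing L10
  run T9 (all its waits — L10 — are resolved); releases L8
  run T4 (all its waits — L8 — are resolved); releases L6
  run T5 (all its waits — L6 — are resolved); releases L14 and L20
  run T2 (all its waits — L14 — are resolved); releases L7 and L17
  run T8 (all its waits — L10 — are resolved); releases L13


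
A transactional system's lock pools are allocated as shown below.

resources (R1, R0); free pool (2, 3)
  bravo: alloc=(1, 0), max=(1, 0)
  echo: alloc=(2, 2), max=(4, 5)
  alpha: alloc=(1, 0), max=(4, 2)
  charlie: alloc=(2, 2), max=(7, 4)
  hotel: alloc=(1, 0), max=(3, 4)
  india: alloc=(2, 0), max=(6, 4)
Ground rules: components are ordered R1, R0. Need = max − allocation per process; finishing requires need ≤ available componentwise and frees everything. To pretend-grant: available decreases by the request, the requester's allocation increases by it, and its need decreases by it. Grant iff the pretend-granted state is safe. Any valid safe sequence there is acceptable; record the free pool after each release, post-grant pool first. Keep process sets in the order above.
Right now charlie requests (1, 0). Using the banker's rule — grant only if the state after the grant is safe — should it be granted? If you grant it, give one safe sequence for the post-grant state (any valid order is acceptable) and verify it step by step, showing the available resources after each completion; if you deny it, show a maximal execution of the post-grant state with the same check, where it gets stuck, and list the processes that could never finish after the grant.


GRANT. The post-grant state is safe; one safe sequence: bravo, echo, charlie, india, hotel, alpha.
Key observation: after the grant the pool drops to (1, 3), which still lets bravo finish first and unwind the rest.
Step-by-step check of the post-grant state:
  pool = (1, 3)
  bravo needs (0, 0) <= (1, 3) -> finishes; pool += (1, 0) = (2, 3)
  echo needs (2, 3) <= (2, 3) -> finishes; pool += (2, 2) = (4, 5)
  charlie needs (4, 2) <= (4, 5) -> finishes; pool += (3, 2) = (7, 7)
  india needs (4, 4) <= (7, 7) -> finishes; pool += (2, 0) = (9, 7)
  hotel needs (2, 4) <= (9, 7) -> finishes; pool += (1, 0) = (10, 7)
  alpha needs (3, 2) <= (10, 7) -> finishes; pool += (1, 0) = (11, 7)


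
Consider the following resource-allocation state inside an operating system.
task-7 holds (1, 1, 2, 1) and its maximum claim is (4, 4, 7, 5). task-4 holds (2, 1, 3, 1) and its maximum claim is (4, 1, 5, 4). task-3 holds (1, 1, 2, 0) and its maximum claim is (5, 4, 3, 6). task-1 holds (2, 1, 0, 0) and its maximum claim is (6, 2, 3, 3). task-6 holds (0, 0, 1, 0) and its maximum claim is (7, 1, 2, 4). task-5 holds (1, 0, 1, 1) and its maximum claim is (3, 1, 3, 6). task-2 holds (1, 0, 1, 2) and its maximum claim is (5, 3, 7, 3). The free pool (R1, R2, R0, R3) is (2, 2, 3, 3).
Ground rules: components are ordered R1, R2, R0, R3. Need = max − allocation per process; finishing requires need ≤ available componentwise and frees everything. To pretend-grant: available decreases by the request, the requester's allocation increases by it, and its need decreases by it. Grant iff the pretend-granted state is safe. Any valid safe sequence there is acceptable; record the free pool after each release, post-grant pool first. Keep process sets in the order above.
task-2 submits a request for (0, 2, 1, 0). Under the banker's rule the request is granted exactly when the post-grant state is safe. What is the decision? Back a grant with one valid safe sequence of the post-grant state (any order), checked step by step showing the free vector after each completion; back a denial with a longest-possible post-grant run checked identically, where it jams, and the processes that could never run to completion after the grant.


GRANT: granting preserves safety; a valid post-grant sequence is task-4, task-2, task-5, task-3, task-6, task-7, task-1.
Key observation: the transfer keeps a workable pool ((2, 0, 2, 3)); task-4 starts the safe sequence.
Check on the post-grant state, step by step:
  pool = (2, 0, 2, 3)
  task-4: need (2, 0, 2, 3) fits (2, 0, 2, 3); releases (2, 1, 3, 1), pool now (4, 1, 5, 4)
  task-2: need (4, 1, 5, 1) fits (4, 1, 5, 4); releases (1, 2, 2, 2), pool now (5, 3, 7, 6)
  task-5: need (2, 1, 2, 5) fits (5, 3, 7, 6); releases (1, 0, 1, 1), pool now (6, 3, 8, 7)
  task-3: need (4, 3, 1, 6) fits (6, 3, 8, 7); releases (1, 1, 2, 0), pool now (7, 4, 10, 7)
  task-6: need (7, 1, 1, 4) fits (7, 4, 10, 7); releases (0, 0, 1, 0), pool now (7, 4, 11, 7)
  task-7: need (3, 3, 5, 4) fits (7, 4, 11, 7); releases (1, 1, 2, 1), pool now (8, 5, 13, 8)
  task-1: need (4, 1, 3, 3) fits (8, 5, 13, 8); releases (2, 1, 0, 0), pool now (10, 6, 13, 8)


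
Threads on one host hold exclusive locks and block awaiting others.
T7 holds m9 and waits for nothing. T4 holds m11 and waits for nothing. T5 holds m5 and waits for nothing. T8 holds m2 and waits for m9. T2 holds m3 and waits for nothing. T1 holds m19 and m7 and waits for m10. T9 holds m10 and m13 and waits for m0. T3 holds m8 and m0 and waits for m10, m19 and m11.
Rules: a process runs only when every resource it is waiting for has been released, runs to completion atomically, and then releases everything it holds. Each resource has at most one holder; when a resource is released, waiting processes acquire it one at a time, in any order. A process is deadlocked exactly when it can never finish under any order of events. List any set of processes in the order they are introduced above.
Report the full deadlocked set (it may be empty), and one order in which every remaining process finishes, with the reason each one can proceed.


Deadlocked set: T1, T9 and T3.
Key observation: the loop T1 -> T9 -> T3 -> T1 blocks itself forever; no other process is dragged down with it.
One completion order for the rest: T7, T2, T5, T4, T8.
Walking it through:
  T7 waits on nothing -> runs at once and releases m9
  T2 waits on nothing -> runs at once and releases m3
  T5 waits on nothing -> runs at once and releases m5
  T4 waits on nothing -> runs at once and releases m11
  T8 waits on m9 — all released -> runs and releases m2


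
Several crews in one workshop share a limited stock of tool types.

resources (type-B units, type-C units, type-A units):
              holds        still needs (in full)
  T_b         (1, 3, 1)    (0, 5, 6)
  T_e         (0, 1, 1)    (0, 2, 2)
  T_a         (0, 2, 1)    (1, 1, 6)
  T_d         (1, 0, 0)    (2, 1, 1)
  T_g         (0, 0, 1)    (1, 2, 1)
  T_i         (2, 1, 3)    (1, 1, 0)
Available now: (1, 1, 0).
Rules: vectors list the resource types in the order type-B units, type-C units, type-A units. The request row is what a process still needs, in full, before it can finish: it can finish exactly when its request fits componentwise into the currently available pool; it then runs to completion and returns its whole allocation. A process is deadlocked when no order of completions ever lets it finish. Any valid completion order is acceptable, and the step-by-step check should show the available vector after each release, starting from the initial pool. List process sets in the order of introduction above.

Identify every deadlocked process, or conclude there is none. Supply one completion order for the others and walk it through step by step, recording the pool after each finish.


Deadlocked: T_b and T_a.
Key observation: after T_i, T_d, T_e, T_g complete, (4, 3, 5) is the best the pool ever gets, yet each leftover process wants more type-A units.
One completion order for the rest: T_i, T_d, T_e, T_g. Check, step by step:
  pool = (1, 1, 0)
  T_i: need (1, 1, 0) fits (1, 1, 0); releases (2, 1, 3), pool now (3, 2, 3)
  T_d: need (2, 1, 1) fits (3, 2, 3); releases (1, 0, 0), pool now (4, 2, 3)
  T_e: need (0, 2, 2) fits (4, 2, 3); releases (0, 1, 1), pool now (4, 3, 4)
  T_g: need (1, 2, 1) fits (4, 3, 4); releases (0, 0, 1), pool now (4, 3, 5)
The blocked processes can never fit:
  T_b cannot run: need (0, 5, 6) vs free (4, 3, 5) (insufficient type-C units and type-A units)
  T_a cannot run: need (1, 1, 6) vs free (4, 3, 5) (insufficient type-A units)


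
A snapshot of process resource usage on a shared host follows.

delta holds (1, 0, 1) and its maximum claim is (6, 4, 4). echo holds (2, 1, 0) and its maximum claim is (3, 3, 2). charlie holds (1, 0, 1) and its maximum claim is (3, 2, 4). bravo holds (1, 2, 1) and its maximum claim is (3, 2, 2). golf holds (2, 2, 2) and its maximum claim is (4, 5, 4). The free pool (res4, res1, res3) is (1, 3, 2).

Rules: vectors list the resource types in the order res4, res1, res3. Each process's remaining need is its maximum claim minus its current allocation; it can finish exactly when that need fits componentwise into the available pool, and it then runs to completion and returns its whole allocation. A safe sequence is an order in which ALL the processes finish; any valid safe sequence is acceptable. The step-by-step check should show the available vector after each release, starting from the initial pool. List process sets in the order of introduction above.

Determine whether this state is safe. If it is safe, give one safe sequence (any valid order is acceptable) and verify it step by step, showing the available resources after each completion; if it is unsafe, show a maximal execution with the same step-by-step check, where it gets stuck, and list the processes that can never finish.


SAFE, for example via the order echo, bravo, charlie, golf, delta.
Key observation: the order's first zero-slack moment is echo ((1, 2, 2) needed, (1, 3, 2) free — a requested resource with nothing to spare).
Step-by-step check:
  pool = (1, 3, 2)
  echo needs (1, 2, 2) <= (1, 3, 2) -> finishes; pool += (2, 1, 0) = (3, 4, 2)
  bravo needs (2, 0, 1) <= (3, 4, 2) -> finishes; pool += (1, 2, 1) = (4, 6, 3)
  charlie needs (2, 2, 3) <= (4, 6, 3) -> finishes; pool += (1, 0, 1) = (5, 6, 4)
  golf needs (2, 3, 2) <= (5, 6, 4) -> finishes; pool += (2, 2, 2) = (7, 8, 6)
  delta needs (5, 4, 3) <= (7, 8, 6) -> finishes; pool += (1, 0, 1) = (8, 8, 7)


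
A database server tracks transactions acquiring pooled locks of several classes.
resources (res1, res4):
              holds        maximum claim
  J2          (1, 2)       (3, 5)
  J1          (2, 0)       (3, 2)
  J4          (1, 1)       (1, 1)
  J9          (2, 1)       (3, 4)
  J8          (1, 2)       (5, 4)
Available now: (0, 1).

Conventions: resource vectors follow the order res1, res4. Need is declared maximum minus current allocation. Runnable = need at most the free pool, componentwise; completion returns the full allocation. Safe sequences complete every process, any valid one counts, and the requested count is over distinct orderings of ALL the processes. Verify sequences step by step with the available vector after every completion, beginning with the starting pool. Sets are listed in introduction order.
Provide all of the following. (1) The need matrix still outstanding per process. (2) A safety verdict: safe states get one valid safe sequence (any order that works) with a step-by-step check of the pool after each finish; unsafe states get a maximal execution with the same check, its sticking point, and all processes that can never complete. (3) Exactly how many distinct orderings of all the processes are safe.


(1) Outstanding need per process (order res1, res4):
  J2: (2, 3)
  J1: (1, 2)
  J4: (0, 0)
  J9: (1, 3)
  J8: (4, 2)
(2) UNSAFE — no complete ordering exists.
Key observation: after J4, J1 the pool peaks at (3, 2), and each blocked process is short somewhere: J2 on res4; J9 on res4; J8 on res1.
The run J4, J1 cannot be extended any further. Walking it through:
  pool = (0, 1)
  J4 needs (0, 0) <= (0, 1) -> finishes; pool += (1, 1) = (1, 2)
  J1 needs (1, 2) <= (1, 2) -> finishes; pool += (2, 0) = (3, 2)
  blocked: J2 wants (2, 3), pool (3, 2) — not enough res4
  blocked: J9 wants (1, 3), pool (3, 2) — not enough res4
  blocked: J8 wants (4, 2), pool (3, 2) — not enough res1
Permanently blocked: J2, J9 and J8.
(3) Exactly 0 of the possible complete orderings are safe sequences.
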